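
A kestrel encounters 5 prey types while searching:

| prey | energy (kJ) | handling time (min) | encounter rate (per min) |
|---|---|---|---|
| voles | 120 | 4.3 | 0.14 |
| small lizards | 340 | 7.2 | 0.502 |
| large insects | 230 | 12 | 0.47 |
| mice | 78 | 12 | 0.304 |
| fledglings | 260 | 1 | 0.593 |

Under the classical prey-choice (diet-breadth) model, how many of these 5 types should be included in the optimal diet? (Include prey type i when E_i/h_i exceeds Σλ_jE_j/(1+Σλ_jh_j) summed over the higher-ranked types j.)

E/h in descending order: fledglings 260, small lizards 47.2, voles 27.9, large insects 19.2, mice 6.5 kJ/min. The optimal diet is the largest prefix of this list for which every included type satisfies E_i/h_i > R on the types above it.
Rate on top 1: 96.79. small lizards: 47.2 < 96.79 → exclude; stop.
Optimal diet: fledglings — 1 of 5 types.

1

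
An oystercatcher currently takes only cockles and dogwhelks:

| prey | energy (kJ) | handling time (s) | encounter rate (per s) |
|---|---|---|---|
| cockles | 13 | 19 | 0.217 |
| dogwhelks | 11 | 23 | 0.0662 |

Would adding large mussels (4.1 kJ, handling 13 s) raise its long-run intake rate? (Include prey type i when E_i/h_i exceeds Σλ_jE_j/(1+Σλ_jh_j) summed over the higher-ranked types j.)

On cockles and dogwhelks alone, R = ΣλE/(1+Σλh) = 3.549/6.646 = 0.5341 kJ/s.
large mussels: E/h = 4.1/13 = 0.3154 kJ/s.
0.3154 < 0.5341, so adding large mussels would lower the average — exclude it.

No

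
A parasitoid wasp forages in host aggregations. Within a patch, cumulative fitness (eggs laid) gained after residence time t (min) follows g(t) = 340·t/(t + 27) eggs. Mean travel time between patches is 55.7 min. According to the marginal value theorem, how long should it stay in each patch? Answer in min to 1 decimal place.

Optimal t* satisfies g'(t*) = g(t*)/(T + t*).
g'(t) = 340·27/(t + 27)². Setting 340·27/(t+27)² = 340t/[(t+27)(55.7+t)] gives 27(55.7+t) = t(t+27), so t² = 27×55.7 = 1504.
t* = √1504 = 38.78 min.

38.8 min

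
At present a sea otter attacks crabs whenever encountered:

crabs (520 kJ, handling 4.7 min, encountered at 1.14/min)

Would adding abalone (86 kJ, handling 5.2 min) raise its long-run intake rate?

No

Current rate: (1.14×520)/(1 + 1.14×4.7) = 93.24 kJ/min.
Profitability of abalone: 86/5.2 = 16.54 kJ/min.
Since 16.54 < R, time spent handling abalone is better spent searching.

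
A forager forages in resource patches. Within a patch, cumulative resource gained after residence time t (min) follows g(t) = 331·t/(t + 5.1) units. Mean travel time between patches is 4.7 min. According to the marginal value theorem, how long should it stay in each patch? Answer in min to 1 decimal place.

4.9 min

Optimal t* satisfies g'(t*) = g(t*)/(T + t*).
g'(t) = 331·5.1/(t + 5.1)². Setting 331·5.1/(t+5.1)² = 331t/[(t+5.1)(4.7+t)] gives 5.1(4.7+t) = t(t+5.1), so t² = 5.1×4.7 = 23.97.
t* = √23.97 = 4.896 min.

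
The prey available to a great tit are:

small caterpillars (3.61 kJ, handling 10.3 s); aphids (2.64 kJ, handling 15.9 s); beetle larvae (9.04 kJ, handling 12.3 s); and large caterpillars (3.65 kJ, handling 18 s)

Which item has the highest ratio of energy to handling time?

Profitability E/h (kJ/s): small caterpillars = 3.61/10.3 = 0.35, aphids = 2.64/15.9 = 0.166, beetle larvae = 9.04/12.3 = 0.735, large caterpillars = 3.65/18 = 0.203.
Ranked: beetle larvae > small caterpillars > large caterpillars > aphids.

beetle larvae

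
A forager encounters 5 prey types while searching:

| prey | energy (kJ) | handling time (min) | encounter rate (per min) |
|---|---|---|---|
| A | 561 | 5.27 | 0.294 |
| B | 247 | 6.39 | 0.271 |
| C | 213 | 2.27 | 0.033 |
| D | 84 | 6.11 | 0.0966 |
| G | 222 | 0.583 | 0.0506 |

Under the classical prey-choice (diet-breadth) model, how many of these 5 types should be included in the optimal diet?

3

E/h in descending order: G 381, A 106, C 93.8, B 38.7, D 13.7 kJ/min. The optimal diet is the largest prefix of this list for which every included type satisfies E_i/h_i > R on the types above it.
Rate on top 1: 10.91. A: 106 > 10.91 → include.
Rate on top 2: 68.31. C: 93.8 > 68.31 → include.
Rate on top 3: 69.03. B: 38.7 < 69.03 → exclude; stop.
Optimal diet: G, A, C — 3 of 5 types.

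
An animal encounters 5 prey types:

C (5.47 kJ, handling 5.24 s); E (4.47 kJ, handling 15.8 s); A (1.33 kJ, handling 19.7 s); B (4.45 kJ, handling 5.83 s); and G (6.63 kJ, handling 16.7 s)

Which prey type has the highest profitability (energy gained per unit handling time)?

C

In descending order of E/h:
C: 5.47/5.24 = 1.04 kJ/s
B: 4.45/5.83 = 0.763 kJ/s
G: 6.63/16.7 = 0.397 kJ/s
E: 4.47/15.8 = 0.283 kJ/s
A: 1.33/19.7 = 0.0675 kJ/s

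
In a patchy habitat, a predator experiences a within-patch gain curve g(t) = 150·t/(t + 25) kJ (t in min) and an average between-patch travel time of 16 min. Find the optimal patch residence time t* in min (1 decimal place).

Optimal t* satisfies g'(t*) = g(t*)/(T + t*).
g'(t) = 150·25/(t + 25)². Setting 150·25/(t+25)² = 150t/[(t+25)(16+t)] gives 25(16+t) = t(t+25), so t² = 25×16 = 400.
t* = √400 = 20 min.

20.0 min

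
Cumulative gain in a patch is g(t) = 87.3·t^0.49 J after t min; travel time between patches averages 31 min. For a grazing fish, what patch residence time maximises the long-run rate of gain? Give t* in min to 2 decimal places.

29.78 min

Optimal t* satisfies g'(t*) = g(t*)/(T + t*).
g'(t) = 0.49·87.3·t^-0.51. Setting 0.49·87.3·t^-0.51 = 87.3·t^0.49/(31+t) gives 0.49(31+t) = t, so 0.51·t = 0.49×31.
t* = 0.49×31/0.51 = 29.78 min.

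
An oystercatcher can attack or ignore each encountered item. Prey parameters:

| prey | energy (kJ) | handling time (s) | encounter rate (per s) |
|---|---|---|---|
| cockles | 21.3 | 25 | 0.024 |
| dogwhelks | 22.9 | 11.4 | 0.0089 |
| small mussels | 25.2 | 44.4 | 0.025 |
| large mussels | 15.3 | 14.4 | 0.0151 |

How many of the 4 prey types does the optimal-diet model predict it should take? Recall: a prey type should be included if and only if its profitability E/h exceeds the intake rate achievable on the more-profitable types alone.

4

Profitabilities (E/h, kJ/s): dogwhelks 2.01, large mussels 1.06, cockles 0.852, small mussels 0.568. Add prey in this order while the next type's profitability exceeds the intake rate on those already taken.
Rate on top 1: 0.185. large mussels: 1.06 > 0.185 → include.
Rate on top 2: 0.3297. cockles: 0.852 > 0.3297 → include.
Rate on top 3: 0.493. small mussels: 0.568 > 0.493 → include.
Optimal diet: dogwhelks, large mussels, cockles, small mussels — 4 of 4 types.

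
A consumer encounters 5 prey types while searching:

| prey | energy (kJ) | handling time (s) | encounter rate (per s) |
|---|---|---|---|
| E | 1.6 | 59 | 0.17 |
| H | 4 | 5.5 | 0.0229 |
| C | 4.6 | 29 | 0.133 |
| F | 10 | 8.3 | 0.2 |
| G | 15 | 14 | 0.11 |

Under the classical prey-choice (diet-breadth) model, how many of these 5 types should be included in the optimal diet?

2

Profitabilities (E/h, kJ/s): F 1.2, G 1.07, H 0.727, C 0.159, E 0.0271. Add prey in this order while the next type's profitability exceeds the intake rate on those already taken.
Rate on top 1: 0.7519. G: 1.07 > 0.7519 → include.
Rate on top 2: 0.869. H: 0.727 < 0.869 → exclude; stop.
Optimal diet: F, G — 2 of 5 types.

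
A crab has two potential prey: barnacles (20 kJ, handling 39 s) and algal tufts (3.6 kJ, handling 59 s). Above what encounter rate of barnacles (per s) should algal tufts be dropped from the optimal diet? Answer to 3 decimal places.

0.003 per s

The zero-one rule: include algal tufts iff E₂/h₂ > λE₁/(1+λh₁). Equality gives the switch point.
λE₁h₂ = E₂ + λE₂h₁ ⇒ λ = E₂/(E₁h₂ − E₂h₁) = 3.6/(1180 − 140.4) = 0.003463 per s.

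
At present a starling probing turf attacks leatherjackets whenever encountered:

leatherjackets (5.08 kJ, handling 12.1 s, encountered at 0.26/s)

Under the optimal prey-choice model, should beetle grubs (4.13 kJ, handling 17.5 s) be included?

No

Current rate: (0.26×5.08)/(1 + 0.26×12.1) = 0.3186 kJ/s.
beetle grubs: E/h = 4.13/17.5 = 0.236 kJ/s.
0.236 < 0.3186, so adding beetle grubs would lower the average — exclude it.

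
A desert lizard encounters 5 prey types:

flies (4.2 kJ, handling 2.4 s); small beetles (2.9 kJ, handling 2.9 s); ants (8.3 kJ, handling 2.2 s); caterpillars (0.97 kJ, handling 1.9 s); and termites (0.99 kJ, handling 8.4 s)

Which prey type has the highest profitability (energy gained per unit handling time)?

In descending order of E/h:
ants: 8.3/2.2 = 3.77 kJ/s
flies: 4.2/2.4 = 1.75 kJ/s
small beetles: 2.9/2.9 = 1 kJ/s
caterpillars: 0.97/1.9 = 0.511 kJ/s
termites: 0.99/8.4 = 0.118 kJ/s

ants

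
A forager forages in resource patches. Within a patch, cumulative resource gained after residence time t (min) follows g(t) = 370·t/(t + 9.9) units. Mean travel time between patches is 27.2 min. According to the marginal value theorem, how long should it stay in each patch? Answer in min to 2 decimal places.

Optimal t* satisfies g'(t*) = g(t*)/(T + t*).
g'(t) = 370·9.9/(t + 9.9)². Setting 370·9.9/(t+9.9)² = 370t/[(t+9.9)(27.2+t)] gives 9.9(27.2+t) = t(t+9.9), so t² = 9.9×27.2 = 269.3.
t* = √269.3 = 16.41 min.

16.41 min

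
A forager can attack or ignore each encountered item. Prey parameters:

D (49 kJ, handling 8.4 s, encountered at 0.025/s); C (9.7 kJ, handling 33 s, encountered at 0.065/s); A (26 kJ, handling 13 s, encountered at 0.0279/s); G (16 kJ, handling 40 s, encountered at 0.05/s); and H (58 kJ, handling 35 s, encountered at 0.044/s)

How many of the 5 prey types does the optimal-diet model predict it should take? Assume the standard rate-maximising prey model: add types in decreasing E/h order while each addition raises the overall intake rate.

3

E/h in descending order: D 5.83, A 2, H 1.66, G 0.4, C 0.294 kJ/s. The optimal diet is the largest prefix of this list for which every included type satisfies E_i/h_i > R on the types above it.
Rate on top 1: 1.012. A: 2 > 1.012 → include.
Rate on top 2: 1.24. H: 1.66 > 1.24 → include.
Rate on top 3: 1.446. G: 0.4 < 1.446 → exclude; stop.
Optimal diet: D, A, H — 3 of 5 types.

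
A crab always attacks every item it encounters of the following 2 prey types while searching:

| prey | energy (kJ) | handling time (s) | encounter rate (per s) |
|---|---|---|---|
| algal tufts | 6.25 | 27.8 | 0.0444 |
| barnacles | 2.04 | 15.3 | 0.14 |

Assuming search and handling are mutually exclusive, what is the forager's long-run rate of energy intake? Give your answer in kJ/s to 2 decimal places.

0.13 kJ/s

R = Σλ_iE_i / (1 + Σλ_ih_i)
Numerator: 0.0444×6.25 + 0.14×2.04 = 0.5631
Denominator: 1 + 0.0444×27.8 + 0.14×15.3 = 4.376
R = 0.5631/4.376 = 0.1287 kJ/s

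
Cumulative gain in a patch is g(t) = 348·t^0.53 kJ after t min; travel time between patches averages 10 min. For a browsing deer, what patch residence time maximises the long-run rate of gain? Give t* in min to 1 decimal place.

By the marginal value theorem, leave when the instantaneous gain rate g'(t) equals the habitat-wide average g(t)/(T + t).
g'(t) = 0.53·348·t^-0.47. Setting 0.53·348·t^-0.47 = 348·t^0.53/(10+t) gives 0.53(10+t) = t, so 0.47·t = 0.53×10.
t* = 0.53×10/0.47 = 11.28 min.

11.3 min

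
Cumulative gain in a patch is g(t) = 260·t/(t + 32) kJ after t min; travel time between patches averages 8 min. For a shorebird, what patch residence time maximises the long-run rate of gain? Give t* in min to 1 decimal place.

Maximise g(t)/(T+t): set derivative to zero → g'(t)(T+t) = g(t).
g'(t) = 260·32/(t + 32)². Setting 260·32/(t+32)² = 260t/[(t+32)(8+t)] gives 32(8+t) = t(t+32), so t² = 32×8 = 256.
t* = √256 = 16 min.

16.0 min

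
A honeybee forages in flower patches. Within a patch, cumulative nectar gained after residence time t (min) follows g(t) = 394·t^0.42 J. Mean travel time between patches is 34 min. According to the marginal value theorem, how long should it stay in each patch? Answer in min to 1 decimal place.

By the marginal value theorem, leave when the instantaneous gain rate g'(t) equals the habitat-wide average g(t)/(T + t).
g'(t) = 0.42·394·t^-0.58. Setting 0.42·394·t^-0.58 = 394·t^0.42/(34+t) gives 0.42(34+t) = t, so 0.58·t = 0.42×34.
t* = 0.42×34/0.58 = 24.62 min.

24.6 min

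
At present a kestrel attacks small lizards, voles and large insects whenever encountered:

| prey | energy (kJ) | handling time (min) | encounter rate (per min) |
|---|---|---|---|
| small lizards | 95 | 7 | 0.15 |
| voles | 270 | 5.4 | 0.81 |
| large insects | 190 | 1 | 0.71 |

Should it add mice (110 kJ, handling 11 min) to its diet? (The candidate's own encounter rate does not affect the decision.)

Intake rate on the current diet: R = (0.15×95 + 0.81×270 + 0.71×190) / (1 + 0.15×7 + 0.81×5.4 + 0.71×1) = 367.9/7.134 = 51.56 kJ/min.
Profitability of mice: 110/11 = 10 kJ/min.
10 < 51.56, so adding mice would lower the average — exclude it.

No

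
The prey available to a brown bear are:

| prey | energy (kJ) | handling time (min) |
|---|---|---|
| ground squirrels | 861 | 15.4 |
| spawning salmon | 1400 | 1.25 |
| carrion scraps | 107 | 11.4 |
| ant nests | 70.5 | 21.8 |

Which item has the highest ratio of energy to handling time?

In descending order of E/h:
spawning salmon: 1400/1.25 = 1.12e+03 kJ/min
ground squirrels: 861/15.4 = 55.9 kJ/min
carrion scraps: 107/11.4 = 9.39 kJ/min
ant nests: 70.5/21.8 = 3.23 kJ/min

spawning salmon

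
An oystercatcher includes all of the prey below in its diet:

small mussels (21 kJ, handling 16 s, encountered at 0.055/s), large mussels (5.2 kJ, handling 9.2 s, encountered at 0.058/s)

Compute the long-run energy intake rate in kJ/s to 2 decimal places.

0.60 kJ/s

Energy encountered per unit search time: 0.055×21 + 0.058×5.2 = 1.457 kJ/s.
Handling time per unit search time: 0.055×16 + 0.058×9.2 = 1.414.
Rate = 1.457/(1 + 1.414) = 0.6035 kJ/s.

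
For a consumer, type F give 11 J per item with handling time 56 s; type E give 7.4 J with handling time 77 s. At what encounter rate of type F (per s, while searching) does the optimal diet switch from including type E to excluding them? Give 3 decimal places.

Drop type E once their profitability E₂/h₂ falls below the rate achievable on type F alone: E₂/h₂ = λE₁/(1 + λh₁).
Solve for λ: λE₁h₂ = E₂(1 + λh₁) → λ(E₁h₂ − E₂h₁) = E₂ → λ = E₂/(E₁h₂ − E₂h₁).
λ = 7.4/(11×77 − 7.4×56) = 7.4/432.6 = 0.01711 per s.

0.017 per s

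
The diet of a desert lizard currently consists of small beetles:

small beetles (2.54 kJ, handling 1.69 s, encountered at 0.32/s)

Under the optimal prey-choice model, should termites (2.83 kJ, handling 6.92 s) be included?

Current rate: (0.32×2.54)/(1 + 0.32×1.69) = 0.5275 kJ/s.
Profitability of termites: 2.83/6.92 = 0.409 kJ/s.
Since 0.409 < R, time spent handling termites is better spent searching.

No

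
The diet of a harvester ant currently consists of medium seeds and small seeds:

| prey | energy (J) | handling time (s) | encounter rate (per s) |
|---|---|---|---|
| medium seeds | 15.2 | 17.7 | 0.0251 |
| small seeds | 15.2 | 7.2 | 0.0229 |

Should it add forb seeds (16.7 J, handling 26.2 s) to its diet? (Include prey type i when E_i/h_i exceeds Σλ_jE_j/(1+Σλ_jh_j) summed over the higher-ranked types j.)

Yes

On medium seeds and small seeds alone, R = ΣλE/(1+Σλh) = 0.7296/1.609 = 0.4534 J/s.
forb seeds: E/h = 16.7/26.2 = 0.6374 J/s.
Since 0.6374 > R, including forb seeds increases the long-run rate.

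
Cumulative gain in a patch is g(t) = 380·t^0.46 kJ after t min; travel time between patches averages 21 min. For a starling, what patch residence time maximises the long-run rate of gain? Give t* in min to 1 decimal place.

17.9 min

Maximise g(t)/(T+t): set derivative to zero → g'(t)(T+t) = g(t).
g'(t) = 0.46·380·t^-0.54. Setting 0.46·380·t^-0.54 = 380·t^0.46/(21+t) gives 0.46(21+t) = t, so 0.54·t = 0.46×21.
t* = 0.46×21/0.54 = 17.89 min.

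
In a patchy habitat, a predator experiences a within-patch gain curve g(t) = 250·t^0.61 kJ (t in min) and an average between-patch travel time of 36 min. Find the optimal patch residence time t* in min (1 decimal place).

Optimal t* satisfies g'(t*) = g(t*)/(T + t*).
g'(t) = 0.61·250·t^-0.39. Setting 0.61·250·t^-0.39 = 250·t^0.61/(36+t) gives 0.61(36+t) = t, so 0.39·t = 0.61×36.
t* = 0.61×36/0.39 = 56.31 min.

56.3 min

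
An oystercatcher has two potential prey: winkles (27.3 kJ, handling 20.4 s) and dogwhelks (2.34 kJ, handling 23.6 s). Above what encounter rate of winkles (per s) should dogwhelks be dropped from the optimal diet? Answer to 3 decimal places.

0.004 per s

Drop dogwhelks once their profitability E₂/h₂ falls below the rate achievable on winkles alone: E₂/h₂ = λE₁/(1 + λh₁).
Solve for λ: λE₁h₂ = E₂(1 + λh₁) → λ(E₁h₂ − E₂h₁) = E₂ → λ = E₂/(E₁h₂ − E₂h₁).
λ = 2.34/(27.3×23.6 − 2.34×20.4) = 2.34/596.5 = 0.003923 per s.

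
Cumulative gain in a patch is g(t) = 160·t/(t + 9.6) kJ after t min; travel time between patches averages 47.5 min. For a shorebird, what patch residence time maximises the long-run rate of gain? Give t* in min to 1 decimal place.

21.4 min

Optimal t* satisfies g'(t*) = g(t*)/(T + t*).
g'(t) = 160·9.6/(t + 9.6)². Setting 160·9.6/(t+9.6)² = 160t/[(t+9.6)(47.5+t)] gives 9.6(47.5+t) = t(t+9.6), so t² = 9.6×47.5 = 456.
t* = √456 = 21.35 min.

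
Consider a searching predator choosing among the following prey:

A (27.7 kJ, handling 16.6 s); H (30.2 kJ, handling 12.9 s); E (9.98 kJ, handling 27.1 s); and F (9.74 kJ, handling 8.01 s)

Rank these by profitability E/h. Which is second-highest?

Profitability E/h (kJ/s): A = 27.7/16.6 = 1.67, H = 30.2/12.9 = 2.34, E = 9.98/27.1 = 0.368, F = 9.74/8.01 = 1.22.
Ranked: H > A > F > E.

A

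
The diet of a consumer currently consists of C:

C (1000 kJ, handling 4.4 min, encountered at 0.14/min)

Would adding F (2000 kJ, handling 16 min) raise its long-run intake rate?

Current rate: (0.14×1000)/(1 + 0.14×4.4) = 86.63 kJ/min.
Profitability of F: 2000/16 = 125 kJ/min.
125 > 86.63, so adding F raises the average — include it.

Yes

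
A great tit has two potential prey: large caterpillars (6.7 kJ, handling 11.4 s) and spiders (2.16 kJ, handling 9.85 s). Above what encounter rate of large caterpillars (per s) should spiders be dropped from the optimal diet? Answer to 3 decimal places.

0.052 per s

At the threshold, the rate on large caterpillars alone equals the profitability of spiders: λ·6.7/(1 + λ·11.4) = 2.16/9.85 = 0.2193.
Rearranging, λ(6.7 − 0.2193×11.4) = 0.2193, so λ = 0.2193/4.2 = 0.05221 per s.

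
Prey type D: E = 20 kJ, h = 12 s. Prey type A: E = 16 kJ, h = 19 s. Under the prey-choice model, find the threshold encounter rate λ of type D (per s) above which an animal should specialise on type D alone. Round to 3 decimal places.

0.085 per s

Drop type A once their profitability E₂/h₂ falls below the rate achievable on type D alone: E₂/h₂ = λE₁/(1 + λh₁).
Solve for λ: λE₁h₂ = E₂(1 + λh₁) → λ(E₁h₂ − E₂h₁) = E₂ → λ = E₂/(E₁h₂ − E₂h₁).
λ = 16/(20×19 − 16×12) = 16/188 = 0.08511 per s.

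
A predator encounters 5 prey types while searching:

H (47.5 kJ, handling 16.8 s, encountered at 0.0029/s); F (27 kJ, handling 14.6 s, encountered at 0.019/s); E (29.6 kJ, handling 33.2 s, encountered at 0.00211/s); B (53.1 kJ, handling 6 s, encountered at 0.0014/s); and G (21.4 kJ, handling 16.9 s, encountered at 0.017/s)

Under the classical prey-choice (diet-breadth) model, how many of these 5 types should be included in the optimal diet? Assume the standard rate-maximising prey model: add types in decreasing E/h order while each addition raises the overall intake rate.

E/h in descending order: B 8.85, H 2.83, F 1.85, G 1.27, E 0.892 kJ/s. The optimal diet is the largest prefix of this list for which every included type satisfies E_i/h_i > R on the types above it.
Rate on top 1: 0.07372. H: 2.83 > 0.07372 → include.
Rate on top 2: 0.2006. F: 1.85 > 0.2006 → include.
Rate on top 3: 0.5433. G: 1.27 > 0.5433 → include.
Rate on top 4: 0.6714. E: 0.892 > 0.6714 → include.
Optimal diet: B, H, F, G, E — 5 of 5 types.

5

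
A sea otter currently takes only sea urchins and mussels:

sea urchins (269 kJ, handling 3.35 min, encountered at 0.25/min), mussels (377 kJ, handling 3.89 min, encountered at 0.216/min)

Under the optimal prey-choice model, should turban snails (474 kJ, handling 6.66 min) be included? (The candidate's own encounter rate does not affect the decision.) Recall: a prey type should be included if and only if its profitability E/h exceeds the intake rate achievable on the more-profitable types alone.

Yes

On sea urchins and mussels alone, R = ΣλE/(1+Σλh) = 148.7/2.678 = 55.53 kJ/min.
Profitability of turban snails: 474/6.66 = 71.17 kJ/min.
Since 71.17 > R, including turban snails increases the long-run rate.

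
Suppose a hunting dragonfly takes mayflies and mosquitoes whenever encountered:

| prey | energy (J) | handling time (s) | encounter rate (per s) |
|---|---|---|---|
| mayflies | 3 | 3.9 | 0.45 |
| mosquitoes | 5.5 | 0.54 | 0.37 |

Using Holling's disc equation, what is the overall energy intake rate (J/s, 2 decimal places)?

1.15 J/s

R = (0.45×3 + 0.37×5.5) / (1 + 0.45×3.9 + 0.37×0.54) = 3.385/2.955 = 1.146 J/s.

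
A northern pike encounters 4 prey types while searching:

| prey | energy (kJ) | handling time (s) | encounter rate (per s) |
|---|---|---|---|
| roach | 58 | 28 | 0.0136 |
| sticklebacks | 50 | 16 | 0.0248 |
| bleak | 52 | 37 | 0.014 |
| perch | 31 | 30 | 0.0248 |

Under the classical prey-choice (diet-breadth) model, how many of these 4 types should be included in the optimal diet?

3

E/h in descending order: sticklebacks 3.12, roach 2.07, bleak 1.41, perch 1.03 kJ/s. The optimal diet is the largest prefix of this list for which every included type satisfies E_i/h_i > R on the types above it.
Rate on top 1: 0.8877. roach: 2.07 > 0.8877 → include.
Rate on top 2: 1.141. bleak: 1.41 > 1.141 → include.
Rate on top 3: 1.201. perch: 1.03 < 1.201 → exclude; stop.
Optimal diet: sticklebacks, roach, bleak — 3 of 4 types.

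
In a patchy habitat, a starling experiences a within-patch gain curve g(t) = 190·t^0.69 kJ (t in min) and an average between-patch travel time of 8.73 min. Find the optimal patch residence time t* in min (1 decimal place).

Optimal t* satisfies g'(t*) = g(t*)/(T + t*).
g'(t) = 0.69·190·t^-0.31. Setting 0.69·190·t^-0.31 = 190·t^0.69/(8.73+t) gives 0.69(8.73+t) = t, so 0.31·t = 0.69×8.73.
t* = 0.69×8.73/0.31 = 19.43 min.

19.4 min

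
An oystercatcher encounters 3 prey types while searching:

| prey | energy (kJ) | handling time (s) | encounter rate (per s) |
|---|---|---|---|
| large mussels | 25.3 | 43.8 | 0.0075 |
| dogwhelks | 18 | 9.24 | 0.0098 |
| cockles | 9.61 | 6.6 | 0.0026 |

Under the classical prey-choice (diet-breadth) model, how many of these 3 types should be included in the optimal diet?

E/h in descending order: dogwhelks 1.95, cockles 1.46, large mussels 0.578 kJ/s. The optimal diet is the largest prefix of this list for which every included type satisfies E_i/h_i > R on the types above it.
Rate on top 1: 0.1618. cockles: 1.46 > 0.1618 → include.
Rate on top 2: 0.1818. large mussels: 0.578 > 0.1818 → include.
Optimal diet: dogwhelks, cockles, large mussels — 3 of 3 types.

3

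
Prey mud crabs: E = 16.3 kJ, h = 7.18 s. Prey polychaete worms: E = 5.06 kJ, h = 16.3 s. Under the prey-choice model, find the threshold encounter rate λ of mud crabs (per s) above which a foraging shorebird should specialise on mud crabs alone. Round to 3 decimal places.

0.022 per s

Drop polychaete worms once their profitability E₂/h₂ falls below the rate achievable on mud crabs alone: E₂/h₂ = λE₁/(1 + λh₁).
Solve for λ: λE₁h₂ = E₂(1 + λh₁) → λ(E₁h₂ − E₂h₁) = E₂ → λ = E₂/(E₁h₂ − E₂h₁).
λ = 5.06/(16.3×16.3 − 5.06×7.18) = 5.06/229.4 = 0.02206 per s.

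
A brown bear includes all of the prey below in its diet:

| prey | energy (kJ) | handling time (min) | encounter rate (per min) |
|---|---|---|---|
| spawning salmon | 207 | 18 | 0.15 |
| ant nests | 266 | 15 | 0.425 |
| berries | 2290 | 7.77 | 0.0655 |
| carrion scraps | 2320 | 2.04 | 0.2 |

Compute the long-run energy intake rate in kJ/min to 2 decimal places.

R = Σλ_iE_i / (1 + Σλ_ih_i)
Numerator: 0.15×207 + 0.425×266 + 0.0655×2290 + 0.2×2320 = 758.1
Denominator: 1 + 0.15×18 + 0.425×15 + 0.0655×7.77 + 0.2×2.04 = 10.99
R = 758.1/10.99 = 68.97 kJ/min

68.97 kJ/min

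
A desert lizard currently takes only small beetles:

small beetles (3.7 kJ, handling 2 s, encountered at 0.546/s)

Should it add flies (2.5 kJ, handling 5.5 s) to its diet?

No

Current rate: (0.546×3.7)/(1 + 0.546×2) = 0.9657 kJ/s.
Profitability of flies: 2.5/5.5 = 0.4545 kJ/s.
0.4545 < 0.9657, so adding flies would lower the average — exclude it.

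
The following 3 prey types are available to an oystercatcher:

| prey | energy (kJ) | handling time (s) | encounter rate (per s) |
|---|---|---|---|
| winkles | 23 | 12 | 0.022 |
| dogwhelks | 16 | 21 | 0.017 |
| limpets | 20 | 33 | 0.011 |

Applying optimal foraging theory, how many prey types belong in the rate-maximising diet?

3

E/h in descending order: winkles 1.92, dogwhelks 0.762, limpets 0.606 kJ/s. The optimal diet is the largest prefix of this list for which every included type satisfies E_i/h_i > R on the types above it.
Rate on top 1: 0.4003. dogwhelks: 0.762 > 0.4003 → include.
Rate on top 2: 0.48. limpets: 0.606 > 0.48 → include.
Optimal diet: winkles, dogwhelks, limpets — 3 of 3 types.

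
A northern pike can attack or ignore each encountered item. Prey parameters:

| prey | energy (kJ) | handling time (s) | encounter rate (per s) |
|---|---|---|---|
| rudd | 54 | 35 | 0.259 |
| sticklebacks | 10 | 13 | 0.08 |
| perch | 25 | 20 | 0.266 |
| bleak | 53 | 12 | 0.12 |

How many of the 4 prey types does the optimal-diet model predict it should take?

1

E/h in descending order: bleak 4.42, rudd 1.54, perch 1.25, sticklebacks 0.769 kJ/s. The optimal diet is the largest prefix of this list for which every included type satisfies E_i/h_i > R on the types above it.
Rate on top 1: 2.607. rudd: 1.54 < 2.607 → exclude; stop.
Optimal diet: bleak — 1 of 4 types.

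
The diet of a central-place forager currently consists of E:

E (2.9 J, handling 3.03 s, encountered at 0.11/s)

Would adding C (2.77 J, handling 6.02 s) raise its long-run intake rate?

Yes

On E alone, R = ΣλE/(1+Σλh) = 0.319/1.333 = 0.2393 J/s.
Profitability of C: 2.77/6.02 = 0.4601 J/s.
0.4601 > 0.2393, so adding C raises the average — include it.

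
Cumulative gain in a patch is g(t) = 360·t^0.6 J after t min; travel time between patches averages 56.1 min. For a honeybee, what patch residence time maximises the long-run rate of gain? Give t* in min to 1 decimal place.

84.1 min

Optimal t* satisfies g'(t*) = g(t*)/(T + t*).
g'(t) = 0.6·360·t^-0.4. Setting 0.6·360·t^-0.4 = 360·t^0.6/(56.1+t) gives 0.6(56.1+t) = t, so 0.40·t = 0.6×56.1.
t* = 0.6×56.1/0.40 = 84.15 min.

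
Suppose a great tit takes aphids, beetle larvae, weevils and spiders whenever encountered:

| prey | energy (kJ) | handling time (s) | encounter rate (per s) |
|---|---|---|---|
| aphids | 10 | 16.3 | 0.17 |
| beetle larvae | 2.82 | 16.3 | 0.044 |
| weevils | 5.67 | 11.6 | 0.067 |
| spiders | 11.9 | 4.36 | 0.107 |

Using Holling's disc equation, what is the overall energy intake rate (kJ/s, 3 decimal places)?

0.607 kJ/s

R = (0.17×10 + 0.044×2.82 + 0.067×5.67 + 0.107×11.9) / (1 + 0.17×16.3 + 0.044×16.3 + 0.067×11.6 + 0.107×4.36) = 3.477/5.732 = 0.6067 kJ/s.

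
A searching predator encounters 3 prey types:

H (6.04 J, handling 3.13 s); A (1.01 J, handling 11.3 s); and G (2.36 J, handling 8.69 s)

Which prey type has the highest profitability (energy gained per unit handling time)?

In descending order of E/h:
H: 6.04/3.13 = 1.93 J/s
G: 2.36/8.69 = 0.272 J/s
A: 1.01/11.3 = 0.0894 J/s

H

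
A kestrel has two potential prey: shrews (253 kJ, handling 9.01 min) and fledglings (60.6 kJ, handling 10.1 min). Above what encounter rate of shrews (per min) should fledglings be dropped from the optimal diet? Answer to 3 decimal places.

0.030 per min

At the threshold, the rate on shrews alone equals the profitability of fledglings: λ·253/(1 + λ·9.01) = 60.6/10.1 = 6.
Rearranging, λ(253 − 6×9.01) = 6, so λ = 6/198.9 = 0.03016 per min.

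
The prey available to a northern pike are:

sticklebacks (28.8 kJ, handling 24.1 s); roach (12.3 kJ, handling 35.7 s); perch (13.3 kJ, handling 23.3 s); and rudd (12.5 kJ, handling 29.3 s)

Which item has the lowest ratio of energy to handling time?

roach

In descending order of E/h:
sticklebacks: 28.8/24.1 = 1.2 kJ/s
perch: 13.3/23.3 = 0.571 kJ/s
rudd: 12.5/29.3 = 0.427 kJ/s
roach: 12.3/35.7 = 0.345 kJ/s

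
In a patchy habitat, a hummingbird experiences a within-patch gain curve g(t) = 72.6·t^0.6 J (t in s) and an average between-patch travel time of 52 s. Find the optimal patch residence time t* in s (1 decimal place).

Optimal t* satisfies g'(t*) = g(t*)/(T + t*).
g'(t) = 0.6·72.6·t^-0.4. Setting 0.6·72.6·t^-0.4 = 72.6·t^0.6/(52+t) gives 0.6(52+t) = t, so 0.40·t = 0.6×52.
t* = 0.6×52/0.40 = 78 s.

78.0 s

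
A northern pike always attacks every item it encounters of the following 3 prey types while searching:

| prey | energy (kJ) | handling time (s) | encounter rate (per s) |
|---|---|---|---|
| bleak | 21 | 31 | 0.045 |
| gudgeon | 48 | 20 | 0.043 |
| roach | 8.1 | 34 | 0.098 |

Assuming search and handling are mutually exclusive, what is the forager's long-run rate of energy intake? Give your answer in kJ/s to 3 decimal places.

0.577 kJ/s

R = Σλ_iE_i / (1 + Σλ_ih_i)
Numerator: 0.045×21 + 0.043×48 + 0.098×8.1 = 3.803
Denominator: 1 + 0.045×31 + 0.043×20 + 0.098×34 = 6.587
R = 3.803/6.587 = 0.5773 kJ/s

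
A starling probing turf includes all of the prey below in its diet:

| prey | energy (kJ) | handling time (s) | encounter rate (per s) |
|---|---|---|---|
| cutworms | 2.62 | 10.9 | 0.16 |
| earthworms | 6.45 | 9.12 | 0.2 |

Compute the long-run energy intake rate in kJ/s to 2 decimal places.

R = Σλ_iE_i / (1 + Σλ_ih_i)
Numerator: 0.16×2.62 + 0.2×6.45 = 1.709
Denominator: 1 + 0.16×10.9 + 0.2×9.12 = 4.568
R = 1.709/4.568 = 0.3742 kJ/s

0.37 kJ/s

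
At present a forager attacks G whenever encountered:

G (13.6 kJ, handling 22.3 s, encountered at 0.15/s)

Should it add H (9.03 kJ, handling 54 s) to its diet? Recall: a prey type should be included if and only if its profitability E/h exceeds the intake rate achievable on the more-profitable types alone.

No

Intake rate on the current diet: R = (0.15×13.6) / (1 + 0.15×22.3) = 2.04/4.345 = 0.4695 kJ/s.
H: E/h = 9.03/54 = 0.1672 kJ/s.
0.1672 < 0.4695, so adding H would lower the average — exclude it.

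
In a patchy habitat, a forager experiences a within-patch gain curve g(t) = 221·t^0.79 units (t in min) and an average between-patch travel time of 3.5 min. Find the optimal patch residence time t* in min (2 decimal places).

By the marginal value theorem, leave when the instantaneous gain rate g'(t) equals the habitat-wide average g(t)/(T + t).
g'(t) = 0.79·221·t^-0.21. Setting 0.79·221·t^-0.21 = 221·t^0.79/(3.5+t) gives 0.79(3.5+t) = t, so 0.21·t = 0.79×3.5.
t* = 0.79×3.5/0.21 = 13.17 min.

13.17 min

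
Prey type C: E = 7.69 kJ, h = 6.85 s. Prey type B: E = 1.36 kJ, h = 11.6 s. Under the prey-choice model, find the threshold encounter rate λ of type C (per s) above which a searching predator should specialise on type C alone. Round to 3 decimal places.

0.017 per s

At the threshold, the rate on type C alone equals the profitability of type B: λ·7.69/(1 + λ·6.85) = 1.36/11.6 = 0.1172.
Rearranging, λ(7.69 − 0.1172×6.85) = 0.1172, so λ = 0.1172/6.887 = 0.01702 per s.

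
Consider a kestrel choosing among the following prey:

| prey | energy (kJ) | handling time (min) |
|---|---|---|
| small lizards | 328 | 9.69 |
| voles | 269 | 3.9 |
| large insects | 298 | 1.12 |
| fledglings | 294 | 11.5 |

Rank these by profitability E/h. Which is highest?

Profitability E/h (kJ/min): small lizards = 328/9.69 = 33.8, voles = 269/3.9 = 69, large insects = 298/1.12 = 266, fledglings = 294/11.5 = 25.6.
Ranked: large insects > voles > small lizards > fledglings.

large insects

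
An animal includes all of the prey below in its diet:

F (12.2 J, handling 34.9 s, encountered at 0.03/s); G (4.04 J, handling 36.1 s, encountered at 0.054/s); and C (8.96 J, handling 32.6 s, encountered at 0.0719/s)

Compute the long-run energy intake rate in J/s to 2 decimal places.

0.19 J/s

R = (0.03×12.2 + 0.054×4.04 + 0.0719×8.96) / (1 + 0.03×34.9 + 0.054×36.1 + 0.0719×32.6) = 1.228/6.34 = 0.1937 J/s.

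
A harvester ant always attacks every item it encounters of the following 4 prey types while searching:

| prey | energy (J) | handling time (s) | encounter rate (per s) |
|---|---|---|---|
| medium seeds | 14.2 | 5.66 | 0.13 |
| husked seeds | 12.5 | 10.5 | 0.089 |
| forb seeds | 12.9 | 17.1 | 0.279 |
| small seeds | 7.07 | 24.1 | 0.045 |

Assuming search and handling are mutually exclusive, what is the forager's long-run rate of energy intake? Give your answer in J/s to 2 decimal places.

0.81 J/s

Energy encountered per unit search time: 0.13×14.2 + 0.089×12.5 + 0.279×12.9 + 0.045×7.07 = 6.876 J/s.
Handling time per unit search time: 0.13×5.66 + 0.089×10.5 + 0.279×17.1 + 0.045×24.1 = 7.526.
Rate = 6.876/(1 + 7.526) = 0.8065 J/s.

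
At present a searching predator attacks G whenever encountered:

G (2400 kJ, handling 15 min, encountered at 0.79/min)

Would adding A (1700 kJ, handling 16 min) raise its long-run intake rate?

No

Intake rate on the current diet: R = (0.79×2400) / (1 + 0.79×15) = 1896/12.85 = 147.5 kJ/min.
Profitability of A: 1700/16 = 106.2 kJ/min.
Since 106.2 < R, time spent handling A is better spent searching.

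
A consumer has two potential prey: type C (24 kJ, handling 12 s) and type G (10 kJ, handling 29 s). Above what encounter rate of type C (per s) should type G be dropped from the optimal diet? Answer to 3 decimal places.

At the threshold, the rate on type C alone equals the profitability of type G: λ·24/(1 + λ·12) = 10/29 = 0.3448.
Rearranging, λ(24 − 0.3448×12) = 0.3448, so λ = 0.3448/19.86 = 0.01736 per s.

0.017 per s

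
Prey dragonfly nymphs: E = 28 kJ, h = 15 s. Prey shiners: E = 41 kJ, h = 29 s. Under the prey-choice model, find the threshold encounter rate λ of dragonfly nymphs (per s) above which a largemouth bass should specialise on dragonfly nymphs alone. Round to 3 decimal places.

0.208 per s

The zero-one rule: include shiners iff E₂/h₂ > λE₁/(1+λh₁). Equality gives the switch point.
λE₁h₂ = E₂ + λE₂h₁ ⇒ λ = E₂/(E₁h₂ − E₂h₁) = 41/(812 − 615) = 0.2081 per s.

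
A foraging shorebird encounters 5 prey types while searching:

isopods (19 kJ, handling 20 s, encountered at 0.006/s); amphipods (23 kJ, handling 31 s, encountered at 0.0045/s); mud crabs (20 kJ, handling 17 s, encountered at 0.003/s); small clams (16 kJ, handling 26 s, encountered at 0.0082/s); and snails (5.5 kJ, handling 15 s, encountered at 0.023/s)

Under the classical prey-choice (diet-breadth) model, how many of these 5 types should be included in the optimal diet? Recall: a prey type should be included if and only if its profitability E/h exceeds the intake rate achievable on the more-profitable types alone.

5

Rank by E/h (kJ/s): mud crabs 1.18, isopods 0.95, amphipods 0.742, small clams 0.615, snails 0.367. Include each in turn until the next type's E/h falls below the running intake rate.
Rate on top 1: 0.05709. isopods: 0.95 > 0.05709 → include.
Rate on top 2: 0.1486. amphipods: 0.742 > 0.1486 → include.
Rate on top 3: 0.2118. small clams: 0.615 > 0.2118 → include.
Rate on top 4: 0.2682. snails: 0.367 > 0.2682 → include.
Optimal diet: mud crabs, isopods, amphipods, small clams, snails — 5 of 5 types.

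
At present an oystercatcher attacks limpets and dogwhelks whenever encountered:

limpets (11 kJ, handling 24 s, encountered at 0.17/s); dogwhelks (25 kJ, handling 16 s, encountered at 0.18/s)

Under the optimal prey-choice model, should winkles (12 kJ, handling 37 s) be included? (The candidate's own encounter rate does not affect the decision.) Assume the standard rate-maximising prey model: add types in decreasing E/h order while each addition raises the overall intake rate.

No

Intake rate on the current diet: R = (0.17×11 + 0.18×25) / (1 + 0.17×24 + 0.18×16) = 6.37/7.96 = 0.8003 kJ/s.
Profitability of winkles: 12/37 = 0.3243 kJ/s.
Since 0.3243 < R, time spent handling winkles is better spent searching.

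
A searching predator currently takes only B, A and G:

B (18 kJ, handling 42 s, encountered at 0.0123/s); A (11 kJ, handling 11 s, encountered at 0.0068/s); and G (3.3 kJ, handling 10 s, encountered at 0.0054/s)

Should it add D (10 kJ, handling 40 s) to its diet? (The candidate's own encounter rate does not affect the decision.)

Yes

On B, A and G alone, R = ΣλE/(1+Σλh) = 0.314/1.645 = 0.1908 kJ/s.
Profitability of D: 10/40 = 0.25 kJ/s.
0.25 > 0.1908, so adding D raises the average — include it.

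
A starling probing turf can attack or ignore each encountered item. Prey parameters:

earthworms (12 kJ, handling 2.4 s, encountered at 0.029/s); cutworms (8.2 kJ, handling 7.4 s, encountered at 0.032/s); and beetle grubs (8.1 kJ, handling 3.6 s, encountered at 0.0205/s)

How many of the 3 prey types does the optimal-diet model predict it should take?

Rank by E/h (kJ/s): earthworms 5, beetle grubs 2.25, cutworms 1.11. Include each in turn until the next type's E/h falls below the running intake rate.
Rate on top 1: 0.3254. beetle grubs: 2.25 > 0.3254 → include.
Rate on top 2: 0.4496. cutworms: 1.11 > 0.4496 → include.
Optimal diet: earthworms, beetle grubs, cutworms — 3 of 3 types.

3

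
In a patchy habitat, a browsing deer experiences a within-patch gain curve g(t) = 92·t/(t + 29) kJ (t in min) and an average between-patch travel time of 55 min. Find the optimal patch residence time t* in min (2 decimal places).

Optimal t* satisfies g'(t*) = g(t*)/(T + t*).
g'(t) = 92·29/(t + 29)². Setting 92·29/(t+29)² = 92t/[(t+29)(55+t)] gives 29(55+t) = t(t+29), so t² = 29×55 = 1595.
t* = √1595 = 39.94 min.

39.94 min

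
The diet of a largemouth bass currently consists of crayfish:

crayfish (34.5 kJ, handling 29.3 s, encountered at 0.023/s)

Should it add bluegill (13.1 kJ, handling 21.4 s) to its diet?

On crayfish alone, R = ΣλE/(1+Σλh) = 0.7935/1.674 = 0.474 kJ/s.
Profitability of bluegill: 13.1/21.4 = 0.6121 kJ/s.
0.6121 > 0.474, so adding bluegill raises the average — include it.

Yes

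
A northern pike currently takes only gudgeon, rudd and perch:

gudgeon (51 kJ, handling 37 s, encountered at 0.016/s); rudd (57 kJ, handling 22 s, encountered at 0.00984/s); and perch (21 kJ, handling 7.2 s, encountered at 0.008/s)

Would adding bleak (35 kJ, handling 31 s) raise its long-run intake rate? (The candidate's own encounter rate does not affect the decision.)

Yes

Intake rate on the current diet: R = (0.016×51 + 0.00984×57 + 0.008×21) / (1 + 0.016×37 + 0.00984×22 + 0.008×7.2) = 1.545/1.866 = 0.8279 kJ/s.
Profitability of bleak: 35/31 = 1.129 kJ/s.
1.129 > 0.8279, so adding bleak raises the average — include it.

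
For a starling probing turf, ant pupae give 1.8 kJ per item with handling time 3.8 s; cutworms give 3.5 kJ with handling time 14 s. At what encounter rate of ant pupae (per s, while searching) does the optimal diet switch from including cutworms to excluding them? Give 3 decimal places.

0.294 per s

At the threshold, the rate on ant pupae alone equals the profitability of cutworms: λ·1.8/(1 + λ·3.8) = 3.5/14 = 0.25.
Rearranging, λ(1.8 − 0.25×3.8) = 0.25, so λ = 0.25/0.85 = 0.2941 per s.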